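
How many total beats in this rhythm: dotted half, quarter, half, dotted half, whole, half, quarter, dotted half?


Beat values:
  dotted half = 3 beats
  quarter = 1 beat
  half = 2 beats
  dotted half = 3 beats
  whole = 4 beats
  half = 2 beats
  quarter = 1 beat
  dotted half = 3 beats
Sum = 3 + 1 + 2 + 3 + 4 + 2 + 1 + 3
= 19 beats


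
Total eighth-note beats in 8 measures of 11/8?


Solution.
Time signature 11/8: the bottom number 8 means the eighth note gets one count
The top number 11 means 11 eighth-note beats per measure
Total = 11 × 8 measures
= 88 eighth-note beats


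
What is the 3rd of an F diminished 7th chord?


Working:
Diminished 7th chord = root + minor 3rd + diminished 5th + diminished 7th
Seventh chords stack in thirds, so the letter names are F-A-C-E
Root: F
Minor 3rd above F: Ab
Diminished 5th above F: Cb
Diminished 7th above F: Ebb
The 3rd = Ab


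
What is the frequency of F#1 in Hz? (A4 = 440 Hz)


f = 440 × 2^(n/12) where n = semitones from A4
F#1: -39 semitones from A4
f = 440 × 2^(-39/12)
f = 46.25 Hz


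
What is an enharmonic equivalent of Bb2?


Reasoning:
Enharmonic notes sound the same pitch but are spelled with different letter names
Bb and A# name the same pitch class
= A#2


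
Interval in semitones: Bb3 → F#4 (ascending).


Step by step:
Absolute semitone position = octave×12 + chromatic position
Bb3: 3×12 + 10 = 46
F#4: 4×12 + 6 = 54
Difference = 54 - 46 = 8
= 8 semitones


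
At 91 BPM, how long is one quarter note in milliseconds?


Let's work it out.
One quarter-note beat = 60000 / BPM = 60000 / 91 ms
Duration = 60000 / 91
= 659.3 ms


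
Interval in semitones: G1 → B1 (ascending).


Let's work it out.
Absolute semitone position = octave×12 + chromatic position
G1: 1×12 + 7 = 19
B1: 1×12 + 11 = 23
Difference = 23 - 19 = 4
= 4 semitones


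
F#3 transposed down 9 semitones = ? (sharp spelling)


Solution.
F#3: chromatic position 6 in octave 3 → absolute = 3×12 + 6 = 42
Transpose down 9: 42 - 9 = 33
33 = 2×12 + 9 → A in octave 2
Result = A2


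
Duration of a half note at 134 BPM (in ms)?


Let's work it out.
One quarter-note beat = 60000 / BPM = 60000 / 134 ms
Half note = 2 × quarter note
Duration = 2 × 60000 / 134 = 120000 / 134
= 895.5 ms


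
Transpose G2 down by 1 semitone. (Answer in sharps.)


Working:
G2: chromatic position 7 in octave 2 → absolute = 2×12 + 7 = 31
Transpose down 1: 31 - 1 = 30
30 = 2×12 + 6 → F# in octave 2
Result = F#2


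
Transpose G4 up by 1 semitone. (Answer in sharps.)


G4: chromatic position 7 in octave 4 → absolute = 4×12 + 7 = 55
Transpose up 1: 55 + 1 = 56
56 = 4×12 + 8 → G# in octave 4
Result = G#4


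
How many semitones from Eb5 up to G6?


Absolute semitone position = octave×12 + chromatic position
Eb5: 5×12 + 3 = 63
G6: 6×12 + 7 = 79
Difference = 79 - 63 = 16
= 16 semitones


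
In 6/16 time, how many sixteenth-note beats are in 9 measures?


Time signature 6/16: the bottom number 16 means the sixteenth note gets one count
The top number 6 means 6 sixteenth-note beats per measure
Total = 6 × 9 measures
= 54 sixteenth-note beats


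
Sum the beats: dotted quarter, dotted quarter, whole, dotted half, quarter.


Beat values:
  dotted quarter = 1.5 beats
  dotted quarter = 1.5 beats
  whole = 4 beats
  dotted half = 3 beats
  quarter = 1 beat
Sum = 1.5 + 1.5 + 4 + 3 + 1
= 11 beats


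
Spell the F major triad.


Reasoning:
Major triad = root + major 3rd (4 semitones) + perfect 5th (7 semitones)
A triad on F stacks thirds, so the chord tones use letter names F-A-C
Root: F
Major 3rd above F: A
Perfect 5th above F: C
Chord = F A C


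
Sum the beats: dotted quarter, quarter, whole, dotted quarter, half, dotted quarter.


Solution.
Beat values:
  dotted quarter = 1.5 beats
  quarter = 1 beat
  whole = 4 beats
  dotted quarter = 1.5 beats
  half = 2 beats
  dotted quarter = 1.5 beats
Sum = 1.5 + 1 + 4 + 1.5 + 2 + 1.5
= 11.5 beats


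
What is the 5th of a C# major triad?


Major triad = root + major 3rd (4 semitones) + perfect 5th (7 semitones)
A triad on C# stacks thirds, so the chord tones use letter names C-E-G
Root: C#
Major 3rd above C#: E#
Perfect 5th above C#: G#
The 5th = G#


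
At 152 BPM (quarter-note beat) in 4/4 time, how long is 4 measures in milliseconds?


Let's work it out.
Quarter-note beat duration = 60000 / 152 ms
Beats per measure (4/4) = 4
One measure = 4 × 60000 / 152 = 240000 / 152 ms
4 measures = 4 × 240000 / 152 = 960000 / 152
= 6315.8 ms


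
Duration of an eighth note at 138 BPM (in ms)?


Reasoning:
One quarter-note beat = 60000 / BPM = 60000 / 138 ms
Eighth note = 1/2 × quarter note
Duration = 1/2 × 60000 / 138 = 30000 / 138
= 217.4 ms


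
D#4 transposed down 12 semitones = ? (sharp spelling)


Step by step:
D#4: chromatic position 3 in octave 4 → absolute = 4×12 + 3 = 51
Transpose down 12: 51 - 12 = 39
39 = 3×12 + 3 → D# in octave 3
Result = D#3


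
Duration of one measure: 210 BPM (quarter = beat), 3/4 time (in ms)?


Solution.
Quarter-note beat duration = 60000 / 210 ms
Beats per measure (3/4) = 3
One measure = 3 × 60000 / 210 = 180000 / 210 ms
= 857.1 ms


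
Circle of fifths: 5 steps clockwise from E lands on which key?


Each clockwise step on the circle of fifths moves up a perfect 5th
From E: E → B → F#/Gb → Db → Ab → Eb
= Eb


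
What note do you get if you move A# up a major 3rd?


Working:
major 3rd: 3 letter names, 4 semitones
Letter: A + 2 → C
Pitch: A# + 4 semitones, spelled as a C → C##
= C##


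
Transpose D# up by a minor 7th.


minor 7th: 7 letter names, 10 semitones
Letter: D + 6 → C
Pitch: D# + 10 semitones, spelled as a C → C#
= C#


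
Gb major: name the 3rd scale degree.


Step by step:
Major scale pattern: W-W-H-W-W-W-H (2-2-1-2-2-2-1 semitones)
Starting from Gb:
  Gb + 2 semitones → Ab
  Ab + 2 semitones → Bb
  Bb + 1 semitone → Cb
  Cb + 2 semitones → Db
  Db + 2 semitones → Eb
  Eb + 2 semitones → F
  F + 1 semitone → Gb
Scale: Gb Ab Bb Cb Db Eb F
Degree 3 = Bb


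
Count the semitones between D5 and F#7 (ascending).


Let's work it out.
Absolute semitone position = octave×12 + chromatic position
D5: 5×12 + 2 = 62
F#7: 7×12 + 6 = 90
Difference = 90 - 62 = 28
= 28 semitones


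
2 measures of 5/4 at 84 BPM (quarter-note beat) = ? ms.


Quarter-note beat duration = 60000 / 84 ms
Beats per measure (5/4) = 5
One measure = 5 × 60000 / 84 = 300000 / 84 ms
2 measures = 2 × 300000 / 84 = 600000 / 84
= 7142.9 ms


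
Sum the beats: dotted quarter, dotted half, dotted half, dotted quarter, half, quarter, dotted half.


Reasoning:
Beat values:
  dotted quarter = 1.5 beats
  dotted half = 3 beats
  dotted half = 3 beats
  dotted quarter = 1.5 beats
  half = 2 beats
  quarter = 1 beat
  dotted half = 3 beats
Sum = 1.5 + 3 + 3 + 1.5 + 2 + 1 + 3
= 15 beats


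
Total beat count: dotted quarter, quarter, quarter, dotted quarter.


Solution.
Beat values:
  dotted quarter = 1.5 beats
  quarter = 1 beat
  quarter = 1 beat
  dotted quarter = 1.5 beats
Sum = 1.5 + 1 + 1 + 1.5
= 5 beats


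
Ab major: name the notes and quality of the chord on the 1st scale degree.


Step by step:
Ab major scale: Ab Bb C Db Eb F G
Diatonic triad on degree 1 stacks scale notes 1, 3, 5: Ab C Eb
Ab→C = 4 semitones; Ab→Eb = 7 semitones → major triad
= Ab C Eb (major)


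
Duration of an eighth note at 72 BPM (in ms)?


Solution.
One quarter-note beat = 60000 / BPM = 60000 / 72 ms
Eighth note = 1/2 × quarter note
Duration = 1/2 × 60000 / 72 = 30000 / 72
= 416.7 ms


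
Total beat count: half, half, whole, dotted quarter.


Working:
Beat values:
  half = 2 beats
  half = 2 beats
  whole = 4 beats
  dotted quarter = 1.5 beats
Sum = 2 + 2 + 4 + 1.5
= 9.5 beats


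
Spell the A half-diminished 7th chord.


Step by step:
Half-diminished 7th chord = root + minor 3rd + diminished 5th + minor 7th
Seventh chords stack in thirds, so the letter names are A-C-E-G
Root: A
Minor 3rd above A: C
Diminished 5th above A: Eb
Minor 7th above A: G
Chord = A C Eb G


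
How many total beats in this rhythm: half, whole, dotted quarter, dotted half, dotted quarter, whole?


Working:
Beat values:
  half = 2 beats
  whole = 4 beats
  dotted quarter = 1.5 beats
  dotted half = 3 beats
  dotted quarter = 1.5 beats
  whole = 4 beats
Sum = 2 + 4 + 1.5 + 3 + 1.5 + 4
= 16 beats


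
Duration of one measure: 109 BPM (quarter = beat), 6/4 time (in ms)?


Quarter-note beat duration = 60000 / 109 ms
Beats per measure (6/4) = 6
One measure = 6 × 60000 / 109 = 360000 / 109 ms
= 3302.8 ms


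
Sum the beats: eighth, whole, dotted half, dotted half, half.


Working:
Beat values:
  eighth = 0.5 beats
  whole = 4 beats
  dotted half = 3 beats
  dotted half = 3 beats
  half = 2 beats
Sum = 0.5 + 4 + 3 + 3 + 2
= 12.5 beats


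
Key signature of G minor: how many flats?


Step by step:
Flat minor keys: A(0), D(1), G(2), C(3), F(4), Bb(5), Eb(6), Ab(7)
G minor has 2 flats
Order of flats: Bb Eb Ab Db Gb Cb Fb → first 2: Bb, Eb
= 2 flats


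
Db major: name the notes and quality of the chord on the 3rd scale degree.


Reasoning:
Db major scale: Db Eb F Gb Ab Bb C
Diatonic triad on degree 3 stacks scale notes 3, 5, 7: F Ab C
F→Ab = 3 semitones; F→C = 7 semitones → minor triad
= F Ab C (minor)


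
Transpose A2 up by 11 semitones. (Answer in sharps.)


A2: chromatic position 9 in octave 2 → absolute = 2×12 + 9 = 33
Transpose up 11: 33 + 11 = 44
44 = 3×12 + 8 → G# in octave 3
Result = G#3


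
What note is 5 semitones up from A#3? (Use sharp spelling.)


Solution.
A#3: chromatic position 10 in octave 3 → absolute = 3×12 + 10 = 46
Transpose up 5: 46 + 5 = 51
51 = 4×12 + 3 → D# in octave 4
Result = D#4


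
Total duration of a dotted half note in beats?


Let's work it out.
Base half note = 2 beats
Dot 1 adds half the previous value: +1
One dotted half = 2 + 1 = 3
= 3 beats


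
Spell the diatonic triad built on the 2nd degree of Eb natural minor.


Let's work it out.
Eb natural minor scale: Eb F Gb Ab Bb Cb Db
Diatonic triad on degree 2 stacks scale notes 2, 4, 6: F Ab Cb
F→Ab = 3 semitones; F→Cb = 6 semitones → diminished triad
= F Ab Cb (diminished)


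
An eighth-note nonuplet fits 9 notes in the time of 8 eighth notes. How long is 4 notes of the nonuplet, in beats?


Let's work it out.
Nonuplet: 9 notes occupy the space of 8 eighth notes
Space = 8 × 1/2 = 4 beats
Each nonuplet note = 4 / 9 = 4/9 beats
4 notes = 4 × 4/9 = 16/9
= 16/9 beats


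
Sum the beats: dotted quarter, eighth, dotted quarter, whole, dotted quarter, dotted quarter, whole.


Reasoning:
Beat values:
  dotted quarter = 1.5 beats
  eighth = 0.5 beats
  dotted quarter = 1.5 beats
  whole = 4 beats
  dotted quarter = 1.5 beats
  dotted quarter = 1.5 beats
  whole = 4 beats
Sum = 1.5 + 0.5 + 1.5 + 4 + 1.5 + 1.5 + 4
= 14.5 beats


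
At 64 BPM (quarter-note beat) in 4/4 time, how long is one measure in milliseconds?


Quarter-note beat duration = 60000 / 64 ms
Beats per measure (4/4) = 4
One measure = 4 × 60000 / 64 = 240000 / 64 ms
= 3750.0 ms


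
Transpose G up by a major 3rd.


major 3rd: 3 letter names, 4 semitones
Letter: G + 2 → B
Pitch: G + 4 semitones, spelled as a B → B
= B


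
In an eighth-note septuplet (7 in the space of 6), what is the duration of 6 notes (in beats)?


Reasoning:
Septuplet: 7 notes occupy the space of 6 eighth notes
Space = 6 × 1/2 = 3 beats
Each septuplet note = 3 / 7 = 3/7 beats
6 notes = 6 × 3/7 = 18/7
= 18/7 beats


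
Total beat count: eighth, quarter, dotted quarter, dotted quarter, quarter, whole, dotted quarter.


Solution.
Beat values:
  eighth = 0.5 beats
  quarter = 1 beat
  dotted quarter = 1.5 beats
  dotted quarter = 1.5 beats
  quarter = 1 beat
  whole = 4 beats
  dotted quarter = 1.5 beats
Sum = 0.5 + 1 + 1.5 + 1.5 + 1 + 4 + 1.5
= 11 beats


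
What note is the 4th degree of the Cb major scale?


Step by step:
Major scale pattern: W-W-H-W-W-W-H (2-2-1-2-2-2-1 semitones)
Starting from Cb:
  Cb + 2 semitones → Db
  Db + 2 semitones → Eb
  Eb + 1 semitone → Fb
  Fb + 2 semitones → Gb
  Gb + 2 semitones → Ab
  Ab + 2 semitones → Bb
  Bb + 1 semitone → Cb
Scale: Cb Db Eb Fb Gb Ab Bb
Degree 4 = Fb


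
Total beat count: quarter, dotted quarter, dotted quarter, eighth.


Beat values:
  quarter = 1 beat
  dotted quarter = 1.5 beats
  dotted quarter = 1.5 beats
  eighth = 0.5 beats
Sum = 1 + 1.5 + 1.5 + 0.5
= 4.5 beats


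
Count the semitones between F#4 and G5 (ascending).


Solution.
Absolute semitone position = octave×12 + chromatic position
F#4: 4×12 + 6 = 54
G5: 5×12 + 7 = 67
Difference = 67 - 54 = 13
= 13 semitones


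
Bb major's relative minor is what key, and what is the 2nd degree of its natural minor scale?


The relative minor shares the major's key signature and starts on its 6th degree
6th degree = a major 6th above the tonic; a major 6th above Bb is G
→ relative minor of Bb major is G minor
G natural minor scale: G A Bb C D Eb F
= G minor; 2nd degree = A


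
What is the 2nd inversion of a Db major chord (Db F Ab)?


Working:
Root position: Db F Ab
2nd inversion: move root and 3rd up an octave
Bass note: Ab
Notes (bottom to top) = Ab Db F


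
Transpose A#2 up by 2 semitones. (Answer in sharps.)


Let's work it out.
A#2: chromatic position 10 in octave 2 → absolute = 2×12 + 10 = 34
Transpose up 2: 34 + 2 = 36
36 = 3×12 + 0 → C in octave 3
Result = C3


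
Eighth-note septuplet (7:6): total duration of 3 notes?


Septuplet: 7 notes occupy the space of 6 eighth notes
Space = 6 × 1/2 = 3 beats
Each septuplet note = 3 / 7 = 3/7 beats
3 notes = 3 × 3/7 = 9/7
= 9/7 beats


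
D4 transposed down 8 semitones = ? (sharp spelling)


Solution.
D4: chromatic position 2 in octave 4 → absolute = 4×12 + 2 = 50
Transpose down 8: 50 - 8 = 42
42 = 3×12 + 6 → F# in octave 3
Result = F#3


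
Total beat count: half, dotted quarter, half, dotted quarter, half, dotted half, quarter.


Beat values:
  half = 2 beats
  dotted quarter = 1.5 beats
  half = 2 beats
  dotted quarter = 1.5 beats
  half = 2 beats
  dotted half = 3 beats
  quarter = 1 beat
Sum = 2 + 1.5 + 2 + 1.5 + 2 + 3 + 1
= 13 beats


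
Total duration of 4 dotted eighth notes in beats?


Step by step:
Base eighth note = 1/2 beats
Dot 1 adds half the previous value: +1/4
One dotted eighth = 1/2 + 1/4 = 3/4
4 of them = 4 × 3/4 = 3
= 3 beats


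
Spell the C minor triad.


Solution.
Minor triad = root + minor 3rd (3 semitones) + perfect 5th (7 semitones)
A triad on C stacks thirds, so the chord tones use letter names C-E-G
Root: C
Minor 3rd above C: Eb
Perfect 5th above C: G
Chord = C Eb G


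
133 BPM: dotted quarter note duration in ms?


Let's work it out.
One quarter-note beat = 60000 / BPM = 60000 / 133 ms
Dotted quarter note = 3/2 × quarter note
Duration = 3/2 × 60000 / 133 = 90000 / 133
= 676.7 ms


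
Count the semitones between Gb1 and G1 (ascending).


Solution.
Absolute semitone position = octave×12 + chromatic position
Gb1: 1×12 + 6 = 18
G1: 1×12 + 7 = 19
Difference = 19 - 18 = 1
= 1 semitone


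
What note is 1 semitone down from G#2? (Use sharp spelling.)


G#2: chromatic position 8 in octave 2 → absolute = 2×12 + 8 = 32
Transpose down 1: 32 - 1 = 31
31 = 2×12 + 7 → G in octave 2
Result = G2


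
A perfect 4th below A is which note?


Solution.
A 4th spans 4 letter names, so from A we land on E
A perfect 4th = 5 semitones below A
Spell E at that pitch: E
= E


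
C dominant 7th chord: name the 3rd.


Solution.
Dominant 7th chord = root + major 3rd + perfect 5th + minor 7th
Seventh chords stack in thirds, so the letter names are C-E-G-B
Root: C
Major 3rd above C: E
Perfect 5th above C: G
Minor 7th above C: Bb
The 3rd = E


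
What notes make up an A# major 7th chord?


Solution.
Major 7th chord = root + major 3rd + perfect 5th + major 7th
Seventh chords stack in thirds, so the letter names are A-C-E-G
Root: A#
Major 3rd above A#: C##
Perfect 5th above A#: E#
Major 7th above A#: G##
Chord = A# C## E# G##


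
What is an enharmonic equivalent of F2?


Enharmonic notes sound the same pitch but are spelled with different letter names
F and E# name the same pitch class
= E#2


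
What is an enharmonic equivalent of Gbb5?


Enharmonic notes sound the same pitch but are spelled with different letter names
Gbb and F name the same pitch class
= F5


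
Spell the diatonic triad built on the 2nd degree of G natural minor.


Solution.
G natural minor scale: G A Bb C D Eb F
Diatonic triad on degree 2 stacks scale notes 2, 4, 6: A C Eb
A→C = 3 semitones; A→Eb = 6 semitones → diminished triad
= A C Eb (diminished)


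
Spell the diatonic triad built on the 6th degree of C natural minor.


Let's work it out.
C natural minor scale: C D Eb F G Ab Bb
Diatonic triad on degree 6 stacks scale notes 6, 1, 3: Ab C Eb
Ab→C = 4 semitones; Ab→Eb = 7 semitones → major triad
= Ab C Eb (major)


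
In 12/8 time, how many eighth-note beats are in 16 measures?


Time signature 12/8: the bottom number 8 means the eighth note gets one count
The top number 12 means 12 eighth-note beats per measure
Total = 12 × 16 measures
= 192 eighth-note beats


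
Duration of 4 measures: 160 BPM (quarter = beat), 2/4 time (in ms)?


Step by step:
Quarter-note beat duration = 60000 / 160 ms
Beats per measure (2/4) = 2
One measure = 2 × 60000 / 160 = 120000 / 160 ms
4 measures = 4 × 120000 / 160 = 480000 / 160
= 3000.0 ms


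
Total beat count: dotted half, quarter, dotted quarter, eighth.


Solution.
Beat values:
  dotted half = 3 beats
  quarter = 1 beat
  dotted quarter = 1.5 beats
  eighth = 0.5 beats
Sum = 3 + 1 + 1.5 + 0.5
= 6 beats


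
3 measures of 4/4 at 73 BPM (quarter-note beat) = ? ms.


Solution.
Quarter-note beat duration = 60000 / 73 ms
Beats per measure (4/4) = 4
One measure = 4 × 60000 / 73 = 240000 / 73 ms
3 measures = 3 × 240000 / 73 = 720000 / 73
= 9863.0 ms


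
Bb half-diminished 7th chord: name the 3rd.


Solution.
Half-diminished 7th chord = root + minor 3rd + diminished 5th + minor 7th
Seventh chords stack in thirds, so the letter names are B-D-F-A
Root: Bb
Minor 3rd above Bb: Db
Diminished 5th above Bb: Fb
Minor 7th above Bb: Ab
The 3rd = Db


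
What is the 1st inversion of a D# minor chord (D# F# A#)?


Solution.
Root position: D# F# A#
1st inversion: move root up an octave
Bass note: F#
Notes (bottom to top) = F# A# D#


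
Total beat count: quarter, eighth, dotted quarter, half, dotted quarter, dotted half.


Working:
Beat values:
  quarter = 1 beat
  eighth = 0.5 beats
  dotted quarter = 1.5 beats
  half = 2 beats
  dotted quarter = 1.5 beats
  dotted half = 3 beats
Sum = 1 + 0.5 + 1.5 + 2 + 1.5 + 3
= 9.5 beats


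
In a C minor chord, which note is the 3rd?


Minor triad = root + minor 3rd (3 semitones) + perfect 5th (7 semitones)
A triad on C stacks thirds, so the chord tones use letter names C-E-G
Root: C
Minor 3rd above C: Eb
Perfect 5th above C: G
The 3rd = Eb


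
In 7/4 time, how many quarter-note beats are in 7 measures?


Reasoning:
Time signature 7/4: the bottom number 4 means the quarter note gets one count
The top number 7 means 7 quarter-note beats per measure
Total = 7 × 7 measures
= 49 quarter-note beats


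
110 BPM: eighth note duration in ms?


Step by step:
One quarter-note beat = 60000 / BPM = 60000 / 110 ms
Eighth note = 1/2 × quarter note
Duration = 1/2 × 60000 / 110 = 30000 / 110
= 272.7 ms


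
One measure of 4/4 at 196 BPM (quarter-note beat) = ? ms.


Solution.
Quarter-note beat duration = 60000 / 196 ms
Beats per measure (4/4) = 4
One measure = 4 × 60000 / 196 = 240000 / 196 ms
= 1224.5 ms


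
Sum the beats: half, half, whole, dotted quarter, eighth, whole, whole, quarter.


Reasoning:
Beat values:
  half = 2 beats
  half = 2 beats
  whole = 4 beats
  dotted quarter = 1.5 beats
  eighth = 0.5 beats
  whole = 4 beats
  whole = 4 beats
  quarter = 1 beat
Sum = 2 + 2 + 4 + 1.5 + 0.5 + 4 + 4 + 1
= 19 beats


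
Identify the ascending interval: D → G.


Reasoning:
Letter names: D → G spans 4 letter names → a 4th
Semitones: D → G = 5 half-steps
A 4th of 5 semitones is a perfect 4th
= perfect 4th


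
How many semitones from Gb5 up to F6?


Let's work it out.
Absolute semitone position = octave×12 + chromatic position
Gb5: 5×12 + 6 = 66
F6: 6×12 + 5 = 77
Difference = 77 - 66 = 11
= 11 semitones


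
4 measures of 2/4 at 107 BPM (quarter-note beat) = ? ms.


Solution.
Quarter-note beat duration = 60000 / 107 ms
Beats per measure (2/4) = 2
One measure = 2 × 60000 / 107 = 120000 / 107 ms
4 measures = 4 × 120000 / 107 = 480000 / 107
= 4486.0 ms


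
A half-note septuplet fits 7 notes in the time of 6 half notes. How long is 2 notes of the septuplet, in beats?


Solution.
Septuplet: 7 notes occupy the space of 6 half notes
Space = 6 × 2 = 12 beats
Each septuplet note = 12 / 7 = 12/7 beats
2 notes = 2 × 12/7 = 24/7
= 24/7 beats


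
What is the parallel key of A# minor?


Solution.
Parallel keys share the same tonic but differ in mode
A# minor → parallel is A# major
= A# major


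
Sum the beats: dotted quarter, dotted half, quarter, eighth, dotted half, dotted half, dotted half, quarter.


Let's work it out.
Beat values:
  dotted quarter = 1.5 beats
  dotted half = 3 beats
  quarter = 1 beat
  eighth = 0.5 beats
  dotted half = 3 beats
  dotted half = 3 beats
  dotted half = 3 beats
  quarter = 1 beat
Sum = 1.5 + 3 + 1 + 0.5 + 3 + 3 + 3 + 1
= 16 beats


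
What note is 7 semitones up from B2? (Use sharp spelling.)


B2: chromatic position 11 in octave 2 → absolute = 2×12 + 11 = 35
Transpose up 7: 35 + 7 = 42
42 = 3×12 + 6 → F# in octave 3
Result = F#3


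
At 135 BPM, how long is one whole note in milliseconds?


Reasoning:
One quarter-note beat = 60000 / BPM = 60000 / 135 ms
Whole note = 4 × quarter note
Duration = 4 × 60000 / 135 = 240000 / 135
= 1777.8 ms


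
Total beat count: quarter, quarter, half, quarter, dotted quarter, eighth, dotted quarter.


Beat values:
  quarter = 1 beat
  quarter = 1 beat
  half = 2 beats
  quarter = 1 beat
  dotted quarter = 1.5 beats
  eighth = 0.5 beats
  dotted quarter = 1.5 beats
Sum = 1 + 1 + 2 + 1 + 1.5 + 0.5 + 1.5
= 8.5 beats


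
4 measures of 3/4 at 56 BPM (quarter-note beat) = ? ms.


Let's work it out.
Quarter-note beat duration = 60000 / 56 ms
Beats per measure (3/4) = 3
One measure = 3 × 60000 / 56 = 180000 / 56 ms
4 measures = 4 × 180000 / 56 = 720000 / 56
= 12857.1 ms


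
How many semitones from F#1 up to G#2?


Step by step:
Absolute semitone position = octave×12 + chromatic position
F#1: 1×12 + 6 = 18
G#2: 2×12 + 8 = 32
Difference = 32 - 18 = 14
= 14 semitones


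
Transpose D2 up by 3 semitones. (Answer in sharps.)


D2: chromatic position 2 in octave 2 → absolute = 2×12 + 2 = 26
Transpose up 3: 26 + 3 = 29
29 = 2×12 + 5 → F in octave 2
Result = F2


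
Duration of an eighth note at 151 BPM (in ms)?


Step by step:
One quarter-note beat = 60000 / BPM = 60000 / 151 ms
Eighth note = 1/2 × quarter note
Duration = 1/2 × 60000 / 151 = 30000 / 151
= 198.7 ms


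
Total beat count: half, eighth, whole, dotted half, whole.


Solution.
Beat values:
  half = 2 beats
  eighth = 0.5 beats
  whole = 4 beats
  dotted half = 3 beats
  whole = 4 beats
Sum = 2 + 0.5 + 4 + 3 + 4
= 13.5 beats


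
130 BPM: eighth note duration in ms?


One quarter-note beat = 60000 / BPM = 60000 / 130 ms
Eighth note = 1/2 × quarter note
Duration = 1/2 × 60000 / 130 = 30000 / 130
= 230.8 ms


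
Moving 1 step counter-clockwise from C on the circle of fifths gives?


Each counter-clockwise step moves down a perfect 5th (= up a perfect 4th)
From C: C → F
= F


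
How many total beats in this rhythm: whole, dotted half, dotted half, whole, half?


Step by step:
Beat values:
  whole = 4 beats
  dotted half = 3 beats
  dotted half = 3 beats
  whole = 4 beats
  half = 2 beats
Sum = 4 + 3 + 3 + 4 + 2
= 16 beats


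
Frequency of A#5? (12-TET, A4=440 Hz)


Working:
f = 440 × 2^(n/12) where n = semitones from A4
A#5: 13 semitones from A4
f = 440 × 2^(13/12)
f = 932.33 Hz


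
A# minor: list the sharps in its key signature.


Working:
Sharp minor keys follow the circle of fifths: A(0), E(1), B(2), F#(3), C#(4), G#(5), D#(6), A#(7)
A# minor has 7 sharps
Order of sharps: F# C# G# D# A# E# B# → first 7: F#, C#, G#, D#, A#, E#, B#
= F#, C#, G#, D#, A#, E#, B#


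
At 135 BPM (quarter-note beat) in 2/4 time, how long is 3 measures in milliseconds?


Reasoning:
Quarter-note beat duration = 60000 / 135 ms
Beats per measure (2/4) = 2
One measure = 2 × 60000 / 135 = 120000 / 135 ms
3 measures = 3 × 120000 / 135 = 360000 / 135
= 2666.7 ms


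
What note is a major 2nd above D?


Solution.
A 2nd spans 2 letter names, so from D we land on E
A major 2nd = 2 semitones above D
Spell E at that pitch: E
= E


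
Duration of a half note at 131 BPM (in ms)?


Solution.
One quarter-note beat = 60000 / BPM = 60000 / 131 ms
Half note = 2 × quarter note
Duration = 2 × 60000 / 131 = 120000 / 131
= 916.0 ms


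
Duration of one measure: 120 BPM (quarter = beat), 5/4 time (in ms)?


Solution.
Quarter-note beat duration = 60000 / 120 ms
Beats per measure (5/4) = 5
One measure = 5 × 60000 / 120 = 300000 / 120 ms
= 2500.0 ms


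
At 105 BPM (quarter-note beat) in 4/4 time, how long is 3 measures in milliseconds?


Quarter-note beat duration = 60000 / 105 ms
Beats per measure (4/4) = 4
One measure = 4 × 60000 / 105 = 240000 / 105 ms
3 measures = 3 × 240000 / 105 = 720000 / 105
= 6857.1 ms


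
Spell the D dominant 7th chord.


Dominant 7th chord = root + major 3rd + perfect 5th + minor 7th
Seventh chords stack in thirds, so the letter names are D-F-A-C
Root: D
Major 3rd above D: F#
Perfect 5th above D: A
Minor 7th above D: C
Chord = D F# A C


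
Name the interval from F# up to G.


Solution.
Letter names: F → G spans 2 letter names → a 2nd
Semitones: F# → G = 1 half-step
A 2nd of 1 semitone is a minor 2nd
= minor 2nd


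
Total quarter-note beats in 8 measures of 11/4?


Reasoning:
Time signature 11/4: the bottom number 4 means the quarter note gets one count
The top number 11 means 11 quarter-note beats per measure
Total = 11 × 8 measures
= 88 quarter-note beats


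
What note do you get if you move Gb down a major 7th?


Let's work it out.
major 7th: 7 letter names, 11 semitones
Letter: G - 6 → A
Pitch: Gb - 11 semitones, spelled as an A → Abb
= Abb


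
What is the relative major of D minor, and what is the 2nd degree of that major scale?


Solution.
The relative major shares the key signature and is a minor 3rd above the minor tonic
A minor 3rd above D is F
→ relative major of D minor is F major
F major scale: F G A Bb C D E
= F major; 2nd degree = G


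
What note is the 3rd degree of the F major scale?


Let's work it out.
Major scale pattern: W-W-H-W-W-W-H (2-2-1-2-2-2-1 semitones)
Starting from F:
  F + 2 semitones → G
  G + 2 semitones → A
  A + 1 semitone → Bb
  Bb + 2 semitones → C
  C + 2 semitones → D
  D + 2 semitones → E
  E + 1 semitone → F
Scale: F G A Bb C D E
Degree 3 = A


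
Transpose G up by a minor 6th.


minor 6th: 6 letter names, 8 semitones
Letter: G + 5 → E
Pitch: G + 8 semitones, spelled as an E → Eb
= Eb


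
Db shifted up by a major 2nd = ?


Reasoning:
major 2nd: 2 letter names, 2 semitones
Letter: D + 1 → E
Pitch: Db + 2 semitones, spelled as an E → Eb
= Eb


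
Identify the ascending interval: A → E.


Reasoning:
Letter names: A → E spans 5 letter names → a 5th
Semitones: A → E = 7 half-steps
A 5th of 7 semitones is a perfect 5th
= perfect 5th


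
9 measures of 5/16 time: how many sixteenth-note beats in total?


Solution.
Time signature 5/16: the bottom number 16 means the sixteenth note gets one count
The top number 5 means 5 sixteenth-note beats per measure
Total = 5 × 9 measures
= 45 sixteenth-note beats


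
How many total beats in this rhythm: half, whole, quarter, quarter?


Beat values:
  half = 2 beats
  whole = 4 beats
  quarter = 1 beat
  quarter = 1 beat
Sum = 2 + 4 + 1 + 1
= 8 beats


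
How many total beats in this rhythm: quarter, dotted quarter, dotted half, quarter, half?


Let's work it out.
Beat values:
  quarter = 1 beat
  dotted quarter = 1.5 beats
  dotted half = 3 beats
  quarter = 1 beat
  half = 2 beats
Sum = 1 + 1.5 + 3 + 1 + 2
= 8.5 beats


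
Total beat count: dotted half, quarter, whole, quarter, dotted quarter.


Working:
Beat values:
  dotted half = 3 beats
  quarter = 1 beat
  whole = 4 beats
  quarter = 1 beat
  dotted quarter = 1.5 beats
Sum = 3 + 1 + 4 + 1 + 1.5
= 10.5 beats


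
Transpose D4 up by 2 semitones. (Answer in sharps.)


Step by step:
D4: chromatic position 2 in octave 4 → absolute = 4×12 + 2 = 50
Transpose up 2: 50 + 2 = 52
52 = 4×12 + 4 → E in octave 4
Result = E4


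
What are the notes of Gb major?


Major scale pattern: W-W-H-W-W-W-H (2-2-1-2-2-2-1 semitones)
Starting from Gb:
  Gb + 2 semitones → Ab
  Ab + 2 semitones → Bb
  Bb + 1 semitone → Cb
  Cb + 2 semitones → Db
  Db + 2 semitones → Eb
  Eb + 2 semitones → F
  F + 1 semitone → Gb
Scale = Gb Ab Bb Cb Db Eb F


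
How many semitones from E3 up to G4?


Solution.
Absolute semitone position = octave×12 + chromatic position
E3: 3×12 + 4 = 40
G4: 4×12 + 7 = 55
Difference = 55 - 40 = 15
= 15 semitones


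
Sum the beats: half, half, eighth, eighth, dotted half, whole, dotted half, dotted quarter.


Step by step:
Beat values:
  half = 2 beats
  half = 2 beats
  eighth = 0.5 beats
  eighth = 0.5 beats
  dotted half = 3 beats
  whole = 4 beats
  dotted half = 3 beats
  dotted quarter = 1.5 beats
Sum = 2 + 2 + 0.5 + 0.5 + 3 + 4 + 3 + 1.5
= 16.5 beats


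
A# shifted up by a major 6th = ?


major 6th: 6 letter names, 9 semitones
Letter: A + 5 → F
Pitch: A# + 9 semitones, spelled as an F → F##
= F##


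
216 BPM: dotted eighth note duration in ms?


Working:
One quarter-note beat = 60000 / BPM = 60000 / 216 ms
Dotted eighth note = 3/4 × quarter note
Duration = 3/4 × 60000 / 216 = 45000 / 216
= 208.3 ms


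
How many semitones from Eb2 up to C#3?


Step by step:
Absolute semitone position = octave×12 + chromatic position
Eb2: 2×12 + 3 = 27
C#3: 3×12 + 1 = 37
Difference = 37 - 27 = 10
= 10 semitones


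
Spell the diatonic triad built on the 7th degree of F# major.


Working:
F# major scale: F# G# A# B C# D# E#
Diatonic triad on degree 7 stacks scale notes 7, 2, 4: E# G# B
E#→G# = 3 semitones; E#→B = 6 semitones → diminished triad
= E# G# B (diminished)


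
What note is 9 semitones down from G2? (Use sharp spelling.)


G2: chromatic position 7 in octave 2 → absolute = 2×12 + 7 = 31
Transpose down 9: 31 - 9 = 22
22 = 1×12 + 10 → A# in octave 1
Result = A#1


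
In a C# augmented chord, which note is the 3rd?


Reasoning:
Augmented triad = root + major 3rd (4 semitones) + augmented 5th (8 semitones)
A triad on C# stacks thirds, so the chord tones use letter names C-E-G
Root: C#
Major 3rd above C#: E#
Augmented 5th above C#: G##
The 3rd = E#


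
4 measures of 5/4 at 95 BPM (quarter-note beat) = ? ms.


Let's work it out.
Quarter-note beat duration = 60000 / 95 ms
Beats per measure (5/4) = 5
One measure = 5 × 60000 / 95 = 300000 / 95 ms
4 measures = 4 × 300000 / 95 = 1200000 / 95
= 12631.6 ms


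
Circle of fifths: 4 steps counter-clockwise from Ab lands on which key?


Working:
Each counter-clockwise step moves down a perfect 5th (= up a perfect 4th)
From Ab: Ab → Db → F#/Gb → B → E
= E


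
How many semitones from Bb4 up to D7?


Reasoning:
Absolute semitone position = octave×12 + chromatic position
Bb4: 4×12 + 10 = 58
D7: 7×12 + 2 = 86
Difference = 86 - 58 = 28
= 28 semitones


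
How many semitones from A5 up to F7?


Solution.
Absolute semitone position = octave×12 + chromatic position
A5: 5×12 + 9 = 69
F7: 7×12 + 5 = 89
Difference = 89 - 69 = 20
= 20 semitones


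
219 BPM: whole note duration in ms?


Solution.
One quarter-note beat = 60000 / BPM = 60000 / 219 ms
Whole note = 4 × quarter note
Duration = 4 × 60000 / 219 = 240000 / 219
= 1095.9 ms


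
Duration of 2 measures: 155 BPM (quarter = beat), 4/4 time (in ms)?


Working:
Quarter-note beat duration = 60000 / 155 ms
Beats per measure (4/4) = 4
One measure = 4 × 60000 / 155 = 240000 / 155 ms
2 measures = 2 × 240000 / 155 = 480000 / 155
= 3096.8 ms


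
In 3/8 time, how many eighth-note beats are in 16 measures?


Reasoning:
Time signature 3/8: the bottom number 8 means the eighth note gets one count
The top number 3 means 3 eighth-note beats per measure
Total = 3 × 16 measures
= 48 eighth-note beats


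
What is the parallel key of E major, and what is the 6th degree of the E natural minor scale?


Parallel keys share the same tonic but differ in mode
E major → parallel is E minor
E natural minor scale: E F# G A B C D
= E minor; 6th degree = C


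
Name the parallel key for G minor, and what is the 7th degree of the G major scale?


Working:
Parallel keys share the same tonic but differ in mode
G minor → parallel is G major
G major scale: G A B C D E F#
= G major; 7th degree = F#


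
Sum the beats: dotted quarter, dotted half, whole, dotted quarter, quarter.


Beat values:
  dotted quarter = 1.5 beats
  dotted half = 3 beats
  whole = 4 beats
  dotted quarter = 1.5 beats
  quarter = 1 beat
Sum = 1.5 + 3 + 4 + 1.5 + 1
= 11 beats


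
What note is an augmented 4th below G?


Reasoning:
A 4th spans 4 letter names, so from G we land on D
An augmented 4th = 6 semitones below G
Spell D at that pitch: Db
= Db


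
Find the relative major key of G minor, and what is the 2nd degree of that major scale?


Let's work it out.
The relative major shares the key signature and is a minor 3rd above the minor tonic
A minor 3rd above G is Bb
→ relative major of G minor is Bb major
Bb major scale: Bb C D Eb F G A
= Bb major; 2nd degree = C


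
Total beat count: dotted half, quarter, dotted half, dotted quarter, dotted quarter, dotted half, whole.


Beat values:
  dotted half = 3 beats
  quarter = 1 beat
  dotted half = 3 beats
  dotted quarter = 1.5 beats
  dotted quarter = 1.5 beats
  dotted half = 3 beats
  whole = 4 beats
Sum = 3 + 1 + 3 + 1.5 + 1.5 + 3 + 4
= 17 beats


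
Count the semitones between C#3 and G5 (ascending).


Working:
Absolute semitone position = octave×12 + chromatic position
C#3: 3×12 + 1 = 37
G5: 5×12 + 7 = 67
Difference = 67 - 37 = 30
= 30 semitones


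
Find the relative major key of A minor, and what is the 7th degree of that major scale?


Step by step:
The relative major shares the key signature and is a minor 3rd above the minor tonic
A minor 3rd above A is C
→ relative major of A minor is C major
C major scale: C D E F G A B
= C major; 7th degree = B


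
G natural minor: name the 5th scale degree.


Natural minor scale pattern: W-H-W-W-H-W-W (2-1-2-2-1-2-2 semitones)
Starting from G:
  G + 2 semitones → A
  A + 1 semitone → Bb
  Bb + 2 semitones → C
  C + 2 semitones → D
  D + 1 semitone → Eb
  Eb + 2 semitones → F
  F + 2 semitones → G
Scale: G A Bb C D Eb F
Degree 5 = D


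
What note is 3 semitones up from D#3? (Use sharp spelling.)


Let's work it out.
D#3: chromatic position 3 in octave 3 → absolute = 3×12 + 3 = 39
Transpose up 3: 39 + 3 = 42
42 = 3×12 + 6 → F# in octave 3
Result = F#3


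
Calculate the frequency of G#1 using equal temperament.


Solution.
f = 440 × 2^(n/12) where n = semitones from A4
G#1: -37 semitones from A4
f = 440 × 2^(-37/12)
f = 51.91 Hz


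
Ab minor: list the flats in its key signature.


Solution.
Flat minor keys: A(0), D(1), G(2), C(3), F(4), Bb(5), Eb(6), Ab(7)
Ab minor has 7 flats
Order of flats: Bb Eb Ab Db Gb Cb Fb → first 7: Bb, Eb, Ab, Db, Gb, Cb, Fb
= Bb, Eb, Ab, Db, Gb, Cb, Fb


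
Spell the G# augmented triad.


Let's work it out.
Augmented triad = root + major 3rd (4 semitones) + augmented 5th (8 semitones)
A triad on G# stacks thirds, so the chord tones use letter names G-B-D
Root: G#
Major 3rd above G#: B#
Augmented 5th above G#: D##
Chord = G# B# D##


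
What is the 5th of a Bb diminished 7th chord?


Diminished 7th chord = root + minor 3rd + diminished 5th + diminished 7th
Seventh chords stack in thirds, so the letter names are B-D-F-A
Root: Bb
Minor 3rd above Bb: Db
Diminished 5th above Bb: Fb
Diminished 7th above Bb: Abb
The 5th = Fb


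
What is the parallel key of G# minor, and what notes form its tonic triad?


Step by step:
Parallel keys share the same tonic but differ in mode
G# minor → parallel is G# major
Tonic triad of G# major = G# B# D#
= G# major; triad = G# B# D#


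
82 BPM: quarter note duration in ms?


One quarter-note beat = 60000 / BPM = 60000 / 82 ms
Duration = 60000 / 82
= 731.7 ms


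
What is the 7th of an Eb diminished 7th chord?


Step by step:
Diminished 7th chord = root + minor 3rd + diminished 5th + diminished 7th
Seventh chords stack in thirds, so the letter names are E-G-B-D
Root: Eb
Minor 3rd above Eb: Gb
Diminished 5th above Eb: Bbb
Diminished 7th above Eb: Dbb
The 7th = Dbb


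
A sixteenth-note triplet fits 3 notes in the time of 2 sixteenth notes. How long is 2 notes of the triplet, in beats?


Step by step:
Triplet: 3 notes occupy the space of 2 sixteenth notes
Space = 2 × 1/4 = 1/2 beats
Each triplet note = 1/2 / 3 = 1/6 beats
2 notes = 2 × 1/6 = 1/3
= 1/3 beats


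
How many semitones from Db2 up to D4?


Solution.
Absolute semitone position = octave×12 + chromatic position
Db2: 2×12 + 1 = 25
D4: 4×12 + 2 = 50
Difference = 50 - 25 = 25
= 25 semitones


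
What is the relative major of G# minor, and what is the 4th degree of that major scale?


Reasoning:
The relative major shares the key signature and is a minor 3rd above the minor tonic
A minor 3rd above G# is B
→ relative major of G# minor is B major
B major scale: B C# D# E F# G# A#
= B major; 4th degree = E


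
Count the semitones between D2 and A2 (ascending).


Working:
Absolute semitone position = octave×12 + chromatic position
D2: 2×12 + 2 = 26
A2: 2×12 + 9 = 33
Difference = 33 - 26 = 7
= 7 semitones


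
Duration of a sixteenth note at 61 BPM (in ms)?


One quarter-note beat = 60000 / BPM = 60000 / 61 ms
Sixteenth note = 1/4 × quarter note
Duration = 1/4 × 60000 / 61 = 15000 / 61
= 245.9 ms


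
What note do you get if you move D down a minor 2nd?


Let's work it out.
minor 2nd: 2 letter names, 1 semitones
Letter: D - 1 → C
Pitch: D - 1 semitones, spelled as a C → C#
= C#


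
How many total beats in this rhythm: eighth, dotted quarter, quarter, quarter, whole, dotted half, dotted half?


Let's work it out.
Beat values:
  eighth = 0.5 beats
  dotted quarter = 1.5 beats
  quarter = 1 beat
  quarter = 1 beat
  whole = 4 beats
  dotted half = 3 beats
  dotted half = 3 beats
Sum = 0.5 + 1.5 + 1 + 1 + 4 + 3 + 3
= 14 beats


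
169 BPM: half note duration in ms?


Working:
One quarter-note beat = 60000 / BPM = 60000 / 169 ms
Half note = 2 × quarter note
Duration = 2 × 60000 / 169 = 120000 / 169
= 710.1 ms


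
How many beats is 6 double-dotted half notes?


Step by step:
Base half note = 2 beats
Dot 1 adds half the previous value: +1
Dot 2 adds half the previous value: +1/2
One double-dotted half = 2 + 1 + 1/2 = 7/2
6 of them = 6 × 7/2 = 21
= 21 beats
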